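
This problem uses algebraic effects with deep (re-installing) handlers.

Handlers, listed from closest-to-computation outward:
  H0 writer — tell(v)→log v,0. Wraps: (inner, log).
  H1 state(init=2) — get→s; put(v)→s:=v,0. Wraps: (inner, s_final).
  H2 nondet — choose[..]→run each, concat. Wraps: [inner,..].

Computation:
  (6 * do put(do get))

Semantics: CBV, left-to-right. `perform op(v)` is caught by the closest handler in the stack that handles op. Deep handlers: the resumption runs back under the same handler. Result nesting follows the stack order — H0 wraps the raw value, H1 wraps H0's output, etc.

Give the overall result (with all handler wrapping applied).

Answer: [((0, ()), 2)]

Working:
get @ H1 ⇒ 2
put(2) @ H1 ⇒ s:=2
H0 returns (0, ())
H1 returns ((0, ()), 2)
H2 returns [((0, ()), 2)]
= [((0, ()), 2)]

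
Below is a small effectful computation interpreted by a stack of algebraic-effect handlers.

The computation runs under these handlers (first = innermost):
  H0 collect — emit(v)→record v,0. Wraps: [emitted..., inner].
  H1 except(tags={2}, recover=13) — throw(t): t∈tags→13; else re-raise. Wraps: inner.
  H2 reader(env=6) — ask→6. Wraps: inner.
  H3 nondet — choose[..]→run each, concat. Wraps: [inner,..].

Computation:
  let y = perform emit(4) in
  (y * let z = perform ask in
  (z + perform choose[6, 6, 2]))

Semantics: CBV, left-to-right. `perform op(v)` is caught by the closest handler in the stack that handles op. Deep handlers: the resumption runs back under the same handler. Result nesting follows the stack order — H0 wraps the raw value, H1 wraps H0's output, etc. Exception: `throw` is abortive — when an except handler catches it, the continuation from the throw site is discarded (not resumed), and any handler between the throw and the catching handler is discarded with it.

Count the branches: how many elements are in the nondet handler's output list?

Evaluation trace:
emit(4) @ H0 ⇒ out+=4
ask @ H2 ⇒ 6
choose[6, 6, 2] @ H3
  branch[0] choose=6:
    H0 returns [4, 0]
    H1 returns [4, 0]
    H2 returns [4, 0]
    H3 returns [[4, 0]]
  branch[1] choose=6:
    H0 returns [4, 0]
    H1 returns [4, 0]
    H2 returns [4, 0]
    H3 returns [[4, 0]]
  branch[2] choose=2:
    H0 returns [4, 0]
    H1 returns [4, 0]
    H2 returns [4, 0]
    H3 returns [[4, 0]]
= [[4, 0], [4, 0], [4, 0]]

Answer: 3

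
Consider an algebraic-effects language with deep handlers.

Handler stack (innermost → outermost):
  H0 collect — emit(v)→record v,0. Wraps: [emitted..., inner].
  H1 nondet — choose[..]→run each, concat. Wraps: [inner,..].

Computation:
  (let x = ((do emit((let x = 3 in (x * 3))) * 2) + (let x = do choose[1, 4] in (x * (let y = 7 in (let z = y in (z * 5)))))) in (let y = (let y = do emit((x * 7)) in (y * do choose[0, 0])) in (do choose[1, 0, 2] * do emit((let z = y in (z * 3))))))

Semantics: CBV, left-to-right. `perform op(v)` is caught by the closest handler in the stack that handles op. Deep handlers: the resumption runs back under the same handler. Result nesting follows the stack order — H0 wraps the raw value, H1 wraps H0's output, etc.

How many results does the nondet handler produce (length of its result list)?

Answer: 12

Working:
emit(9) @ H0 ⇒ out+=9
choose[1, 4] @ H1
  branch[0] choose=1:
    emit(245) @ H0 ⇒ out+=245
    choose[0, 0] @ H1
      branch[0] choose=0:
        choose[1, 0, 2] @ H1
          branch[0] choose=1:
            emit(0) @ H0 ⇒ out+=0
            H0 returns [9, 245, 0, 0]
            H1 returns [[9, 245, 0, 0]]
          branch[1] choose=0:
            emit(0) @ H0 ⇒ out+=0
            H0 returns [9, 245, 0, 0]
            H1 returns [[9, 245, 0, 0]]
          branch[2] choose=2:
            emit(0) @ H0 ⇒ out+=0
            H0 returns [9, 245, 0, 0]
            H1 returns [[9, 245, 0, 0]]
      branch[1] choose=0:
        choose[1, 0, 2] @ H1
          branch[0] choose=1:
            emit(0) @ H0 ⇒ out+=0
            H0 returns [9, 245, 0, 0]
            H1 returns [[9, 245, 0, 0]]
          branch[1] choose=0:
            emit(0) @ H0 ⇒ out+=0
            H0 returns [9, 245, 0, 0]
            H1 returns [[9, 245, 0, 0]]
          branch[2] choose=2:
            emit(0) @ H0 ⇒ out+=0
            H0 returns [9, 245, 0, 0]
            H1 returns [[9, 245, 0, 0]]
  branch[1] choose=4:
    emit(980) @ H0 ⇒ out+=980
    choose[0, 0] @ H1
      branch[0] choose=0:
        choose[1, 0, 2] @ H1
          branch[0] choose=1:
            emit(0) @ H0 ⇒ out+=0
            H0 returns [9, 980, 0, 0]
            H1 returns [[9, 980, 0, 0]]
          branch[1] choose=0:
            emit(0) @ H0 ⇒ out+=0
            H0 returns [9, 980, 0, 0]
            H1 returns [[9, 980, 0, 0]]
          branch[2] choose=2:
            emit(0) @ H0 ⇒ out+=0
            H0 returns [9, 980, 0, 0]
            H1 returns [[9, 980, 0, 0]]
      branch[1] choose=0:
        choose[1, 0, 2] @ H1
          branch[0] choose=1:
            emit(0) @ H0 ⇒ out+=0
            H0 returns [9, 980, 0, 0]
            H1 returns [[9, 980, 0, 0]]
          branch[1] choose=0:
            emit(0) @ H0 ⇒ out+=0
            H0 returns [9, 980, 0, 0]
            H1 returns [[9, 980, 0, 0]]
          branch[2] choose=2:
            emit(0) @ H0 ⇒ out+=0
            H0 returns [9, 980, 0, 0]
            H1 returns [[9, 980, 0, 0]]
= [[9, 245, 0, 0], [9, 245, 0, 0], [9, 245, 0, 0], [9, 245, 0, 0], [9, 245, 0, 0], [9, 245, 0, 0], [9, 980, 0, 0], [9, 980, 0, 0], [9, 980, 0, 0], [9, 980, 0, 0], [9, 980, 0, 0], [9, 980, 0, 0]]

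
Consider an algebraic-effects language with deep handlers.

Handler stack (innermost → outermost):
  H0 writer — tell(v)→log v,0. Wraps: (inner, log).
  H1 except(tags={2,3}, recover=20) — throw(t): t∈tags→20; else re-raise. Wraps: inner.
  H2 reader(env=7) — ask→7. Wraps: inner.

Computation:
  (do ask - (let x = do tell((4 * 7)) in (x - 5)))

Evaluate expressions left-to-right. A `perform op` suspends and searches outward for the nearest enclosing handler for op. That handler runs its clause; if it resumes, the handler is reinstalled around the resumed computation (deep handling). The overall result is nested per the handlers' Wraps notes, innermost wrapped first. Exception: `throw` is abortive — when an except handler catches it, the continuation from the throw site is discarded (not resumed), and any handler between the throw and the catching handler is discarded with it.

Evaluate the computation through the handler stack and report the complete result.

Answer: (12, (28))

Step-by-step:
ask @ H2 ⇒ 7
tell(28) @ H0 ⇒ log+=28
H0 returns (12, (28))
H1 returns (12, (28))
H2 returns (12, (28))
= (12, (28))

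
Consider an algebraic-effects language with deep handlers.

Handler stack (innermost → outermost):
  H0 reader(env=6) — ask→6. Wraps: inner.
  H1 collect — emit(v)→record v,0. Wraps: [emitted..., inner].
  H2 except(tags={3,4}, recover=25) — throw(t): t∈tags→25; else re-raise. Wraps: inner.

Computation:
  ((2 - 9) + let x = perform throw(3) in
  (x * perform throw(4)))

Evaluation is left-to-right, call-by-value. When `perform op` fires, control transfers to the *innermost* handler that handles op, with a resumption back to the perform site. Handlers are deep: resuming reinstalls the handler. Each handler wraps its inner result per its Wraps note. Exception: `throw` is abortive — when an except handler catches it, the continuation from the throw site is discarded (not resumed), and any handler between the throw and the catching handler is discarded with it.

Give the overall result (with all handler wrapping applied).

Evaluation trace:
throw(3) @ H2 caught ⇒ 25
= 25

Answer: 25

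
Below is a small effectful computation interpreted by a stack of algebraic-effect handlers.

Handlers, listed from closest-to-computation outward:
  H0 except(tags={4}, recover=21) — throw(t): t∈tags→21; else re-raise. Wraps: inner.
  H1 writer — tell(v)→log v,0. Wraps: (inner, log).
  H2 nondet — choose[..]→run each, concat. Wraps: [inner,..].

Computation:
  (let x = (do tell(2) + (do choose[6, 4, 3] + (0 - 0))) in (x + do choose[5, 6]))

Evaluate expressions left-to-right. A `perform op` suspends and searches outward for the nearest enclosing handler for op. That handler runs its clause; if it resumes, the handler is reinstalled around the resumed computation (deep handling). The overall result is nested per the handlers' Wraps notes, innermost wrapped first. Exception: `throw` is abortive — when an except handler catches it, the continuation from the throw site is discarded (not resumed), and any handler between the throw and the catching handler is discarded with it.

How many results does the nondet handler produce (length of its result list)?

Working:
tell(2) @ H1 ⇒ log+=2
choose[6, 4, 3] @ H2
  branch[0] choose=6:
    choose[5, 6] @ H2
      branch[0] choose=5:
        H0 returns 11
        H1 returns (11, (2))
        H2 returns [(11, (2))]
      branch[1] choose=6:
        H0 returns 12
        H1 returns (12, (2))
        H2 returns [(12, (2))]
  branch[1] choose=4:
    choose[5, 6] @ H2
      branch[0] choose=5:
        H0 returns 9
        H1 returns (9, (2))
        H2 returns [(9, (2))]
      branch[1] choose=6:
        H0 returns 10
        H1 returns (10, (2))
        H2 returns [(10, (2))]
  branch[2] choose=3:
    choose[5, 6] @ H2
      branch[0] choose=5:
        H0 returns 8
        H1 returns (8, (2))
        H2 returns [(8, (2))]
      branch[1] choose=6:
        H0 returns 9
        H1 returns (9, (2))
        H2 returns [(9, (2))]
= [(11, (2)), (12, (2)), (9, (2)), (10, (2)), (8, (2)), (9, (2))]

Answer: 6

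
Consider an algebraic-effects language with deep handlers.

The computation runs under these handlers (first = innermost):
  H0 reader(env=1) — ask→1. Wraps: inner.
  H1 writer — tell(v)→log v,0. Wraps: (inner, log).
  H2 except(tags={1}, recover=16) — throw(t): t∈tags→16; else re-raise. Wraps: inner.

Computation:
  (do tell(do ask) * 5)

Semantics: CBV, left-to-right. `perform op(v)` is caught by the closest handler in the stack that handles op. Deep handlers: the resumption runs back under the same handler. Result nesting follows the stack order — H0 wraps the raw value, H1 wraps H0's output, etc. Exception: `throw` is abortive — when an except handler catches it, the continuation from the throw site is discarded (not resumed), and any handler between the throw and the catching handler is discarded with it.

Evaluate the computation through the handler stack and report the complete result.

Answer: (0, (1))

Step-by-step:
ask @ H0 ⇒ 1
tell(1) @ H1 ⇒ log+=1
H0 returns 0
H1 returns (0, (1))
H2 returns (0, (1))
= (0, (1))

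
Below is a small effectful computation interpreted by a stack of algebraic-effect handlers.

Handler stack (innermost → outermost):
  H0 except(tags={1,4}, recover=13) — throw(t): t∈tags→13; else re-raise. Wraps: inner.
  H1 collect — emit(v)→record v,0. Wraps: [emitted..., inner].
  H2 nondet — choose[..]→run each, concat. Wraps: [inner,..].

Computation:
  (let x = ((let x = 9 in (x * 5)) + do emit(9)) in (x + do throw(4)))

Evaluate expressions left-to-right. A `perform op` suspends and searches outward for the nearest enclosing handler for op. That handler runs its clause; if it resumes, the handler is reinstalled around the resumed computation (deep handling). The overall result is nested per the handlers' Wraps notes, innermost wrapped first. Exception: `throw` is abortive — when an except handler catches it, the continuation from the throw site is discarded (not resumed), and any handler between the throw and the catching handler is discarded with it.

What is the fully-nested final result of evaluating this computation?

Answer: [[9, 13]]

Step-by-step:
emit(9) @ H1 ⇒ out+=9
throw(4) @ H0 caught ⇒ 13
H1 returns [9, 13]
H2 returns [[9, 13]]
= [[9, 13]]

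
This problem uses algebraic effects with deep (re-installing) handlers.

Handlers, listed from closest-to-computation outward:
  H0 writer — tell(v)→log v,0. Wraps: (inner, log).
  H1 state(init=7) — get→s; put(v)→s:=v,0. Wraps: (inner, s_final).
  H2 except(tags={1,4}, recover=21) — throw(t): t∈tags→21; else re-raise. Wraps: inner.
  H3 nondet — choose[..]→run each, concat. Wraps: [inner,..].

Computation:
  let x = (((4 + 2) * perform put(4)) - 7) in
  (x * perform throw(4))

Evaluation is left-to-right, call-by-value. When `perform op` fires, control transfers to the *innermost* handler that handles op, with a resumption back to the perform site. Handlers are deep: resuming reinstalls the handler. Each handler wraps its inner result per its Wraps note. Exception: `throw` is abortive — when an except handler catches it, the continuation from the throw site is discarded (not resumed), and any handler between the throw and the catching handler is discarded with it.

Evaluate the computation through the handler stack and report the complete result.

Evaluation trace:
put(4) @ H1 ⇒ s:=4
throw(4) @ H2 caught ⇒ 21
H3 returns [21]
= [21]

Answer: [21]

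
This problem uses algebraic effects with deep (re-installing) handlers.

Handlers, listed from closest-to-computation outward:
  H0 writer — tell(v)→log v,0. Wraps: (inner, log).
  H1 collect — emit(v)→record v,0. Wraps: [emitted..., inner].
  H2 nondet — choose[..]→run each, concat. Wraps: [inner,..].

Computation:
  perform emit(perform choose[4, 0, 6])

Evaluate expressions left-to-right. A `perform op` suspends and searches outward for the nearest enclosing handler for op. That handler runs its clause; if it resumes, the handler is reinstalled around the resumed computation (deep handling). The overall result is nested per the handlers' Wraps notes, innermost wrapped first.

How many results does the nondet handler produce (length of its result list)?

Working:
choose[4, 0, 6] @ H2
  branch[0] choose=4:
    emit(4) @ H1 ⇒ out+=4
    H0 returns (0, ())
    H1 returns [4, (0, ())]
    H2 returns [[4, (0, ())]]
  branch[1] choose=0:
    emit(0) @ H1 ⇒ out+=0
    H0 returns (0, ())
    H1 returns [0, (0, ())]
    H2 returns [[0, (0, ())]]
  branch[2] choose=6:
    emit(6) @ H1 ⇒ out+=6
    H0 returns (0, ())
    H1 returns [6, (0, ())]
    H2 returns [[6, (0, ())]]
= [[4, (0, ())], [0, (0, ())], [6, (0, ())]]

Answer: 3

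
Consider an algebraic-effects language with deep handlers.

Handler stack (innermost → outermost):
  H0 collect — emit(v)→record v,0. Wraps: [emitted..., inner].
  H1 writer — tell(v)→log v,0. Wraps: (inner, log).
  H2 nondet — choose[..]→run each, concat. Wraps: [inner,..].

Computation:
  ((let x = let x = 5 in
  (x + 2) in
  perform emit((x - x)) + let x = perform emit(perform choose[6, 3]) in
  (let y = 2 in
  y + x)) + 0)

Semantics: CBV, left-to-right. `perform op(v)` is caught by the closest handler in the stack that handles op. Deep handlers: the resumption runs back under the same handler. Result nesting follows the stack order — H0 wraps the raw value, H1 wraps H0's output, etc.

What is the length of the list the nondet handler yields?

Step-by-step:
emit(0) @ H0 ⇒ out+=0
choose[6, 3] @ H2
  branch[0] choose=6:
    emit(6) @ H0 ⇒ out+=6
    H0 returns [0, 6, 2]
    H1 returns ([0, 6, 2], ())
    H2 returns [([0, 6, 2], ())]
  branch[1] choose=3:
    emit(3) @ H0 ⇒ out+=3
    H0 returns [0, 3, 2]
    H1 returns ([0, 3, 2], ())
    H2 returns [([0, 3, 2], ())]
= [([0, 6, 2], ()), ([0, 3, 2], ())]

Answer: 2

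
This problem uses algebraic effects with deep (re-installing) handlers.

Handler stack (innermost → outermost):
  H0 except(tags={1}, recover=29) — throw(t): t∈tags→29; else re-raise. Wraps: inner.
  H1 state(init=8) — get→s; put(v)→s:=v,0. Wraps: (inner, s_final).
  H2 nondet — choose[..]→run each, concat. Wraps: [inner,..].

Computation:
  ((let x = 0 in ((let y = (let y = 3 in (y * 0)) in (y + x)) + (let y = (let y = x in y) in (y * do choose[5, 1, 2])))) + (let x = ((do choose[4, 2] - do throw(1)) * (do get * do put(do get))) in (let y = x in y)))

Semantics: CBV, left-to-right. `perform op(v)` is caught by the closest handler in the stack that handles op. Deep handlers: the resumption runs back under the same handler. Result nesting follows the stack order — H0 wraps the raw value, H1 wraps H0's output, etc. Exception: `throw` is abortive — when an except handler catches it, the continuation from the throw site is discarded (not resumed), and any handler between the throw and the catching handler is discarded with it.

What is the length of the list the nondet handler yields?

Step-by-step:
choose[5, 1, 2] @ H2
  branch[0] choose=5:
    choose[4, 2] @ H2
      branch[0] choose=4:
        throw(1) @ H0 caught ⇒ 29
        H1 returns (29, 8)
        H2 returns [(29, 8)]
      branch[1] choose=2:
        throw(1) @ H0 caught ⇒ 29
        H1 returns (29, 8)
        H2 returns [(29, 8)]
  branch[1] choose=1:
    choose[4, 2] @ H2
      branch[0] choose=4:
        throw(1) @ H0 caught ⇒ 29
        H1 returns (29, 8)
        H2 returns [(29, 8)]
      branch[1] choose=2:
        throw(1) @ H0 caught ⇒ 29
        H1 returns (29, 8)
        H2 returns [(29, 8)]
  branch[2] choose=2:
    choose[4, 2] @ H2
      branch[0] choose=4:
        throw(1) @ H0 caught ⇒ 29
        H1 returns (29, 8)
        H2 returns [(29, 8)]
      branch[1] choose=2:
        throw(1) @ H0 caught ⇒ 29
        H1 returns (29, 8)
        H2 returns [(29, 8)]
= [(29, 8), (29, 8), (29, 8), (29, 8), (29, 8), (29, 8)]

Answer: 6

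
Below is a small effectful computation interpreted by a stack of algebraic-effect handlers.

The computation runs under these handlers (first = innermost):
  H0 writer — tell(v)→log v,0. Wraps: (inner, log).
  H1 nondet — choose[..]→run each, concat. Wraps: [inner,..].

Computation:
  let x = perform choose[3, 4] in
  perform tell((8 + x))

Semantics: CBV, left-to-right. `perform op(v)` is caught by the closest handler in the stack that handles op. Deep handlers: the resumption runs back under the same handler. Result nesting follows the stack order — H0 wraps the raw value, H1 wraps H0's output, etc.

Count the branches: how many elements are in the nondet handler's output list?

Working:
choose[3, 4] @ H1
  branch[0] choose=3:
    tell(11) @ H0 ⇒ log+=11
    H0 returns (0, (11))
    H1 returns [(0, (11))]
  branch[1] choose=4:
    tell(12) @ H0 ⇒ log+=12
    H0 returns (0, (12))
    H1 returns [(0, (12))]
= [(0, (11)), (0, (12))]

Answer: 2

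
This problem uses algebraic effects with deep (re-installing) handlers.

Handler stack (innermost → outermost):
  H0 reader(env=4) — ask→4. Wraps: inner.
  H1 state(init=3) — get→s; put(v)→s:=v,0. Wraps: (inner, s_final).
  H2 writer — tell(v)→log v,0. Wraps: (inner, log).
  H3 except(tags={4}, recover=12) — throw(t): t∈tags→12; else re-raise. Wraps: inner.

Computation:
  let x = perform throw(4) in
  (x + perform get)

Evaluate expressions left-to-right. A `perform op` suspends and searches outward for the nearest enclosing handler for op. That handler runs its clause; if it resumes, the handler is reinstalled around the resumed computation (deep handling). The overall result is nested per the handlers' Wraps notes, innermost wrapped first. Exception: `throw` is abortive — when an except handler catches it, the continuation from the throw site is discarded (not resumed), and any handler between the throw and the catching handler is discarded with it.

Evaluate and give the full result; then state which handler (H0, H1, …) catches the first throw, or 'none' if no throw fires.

Answer: 12 ; first throw caught by: H3

Step-by-step:
throw(4) @ H3 caught ⇒ 12
= 12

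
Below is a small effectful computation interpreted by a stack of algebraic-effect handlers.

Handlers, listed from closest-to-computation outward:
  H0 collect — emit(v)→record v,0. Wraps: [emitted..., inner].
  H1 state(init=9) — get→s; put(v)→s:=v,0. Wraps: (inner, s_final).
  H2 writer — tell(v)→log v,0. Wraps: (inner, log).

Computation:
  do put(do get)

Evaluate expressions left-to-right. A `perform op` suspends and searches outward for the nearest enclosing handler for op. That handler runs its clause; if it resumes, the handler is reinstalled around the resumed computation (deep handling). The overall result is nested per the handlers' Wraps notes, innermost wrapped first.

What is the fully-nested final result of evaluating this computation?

Answer: (([0], 9), ())

Evaluation trace:
get @ H1 ⇒ 9
put(9) @ H1 ⇒ s:=9
H0 returns [0]
H1 returns ([0], 9)
H2 returns (([0], 9), ())
= (([0], 9), ())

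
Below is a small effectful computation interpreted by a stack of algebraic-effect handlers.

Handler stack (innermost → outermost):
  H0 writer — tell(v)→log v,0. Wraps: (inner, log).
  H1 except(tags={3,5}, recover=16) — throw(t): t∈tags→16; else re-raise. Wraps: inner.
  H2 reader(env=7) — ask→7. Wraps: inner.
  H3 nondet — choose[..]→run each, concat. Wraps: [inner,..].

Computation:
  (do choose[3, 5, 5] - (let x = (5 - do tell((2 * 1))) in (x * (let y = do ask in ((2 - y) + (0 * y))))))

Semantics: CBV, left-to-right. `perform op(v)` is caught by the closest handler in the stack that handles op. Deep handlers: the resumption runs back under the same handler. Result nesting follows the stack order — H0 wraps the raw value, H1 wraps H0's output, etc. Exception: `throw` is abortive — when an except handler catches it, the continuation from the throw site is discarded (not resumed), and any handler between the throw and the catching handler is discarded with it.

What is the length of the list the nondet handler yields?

Evaluation trace:
choose[3, 5, 5] @ H3
  branch[0] choose=3:
    tell(2) @ H0 ⇒ log+=2
    ask @ H2 ⇒ 7
    H0 returns (28, (2))
    H1 returns (28, (2))
    H2 returns (28, (2))
    H3 returns [(28, (2))]
  branch[1] choose=5:
    tell(2) @ H0 ⇒ log+=2
    ask @ H2 ⇒ 7
    H0 returns (30, (2))
    H1 returns (30, (2))
    H2 returns (30, (2))
    H3 returns [(30, (2))]
  branch[2] choose=5:
    tell(2) @ H0 ⇒ log+=2
    ask @ H2 ⇒ 7
    H0 returns (30, (2))
    H1 returns (30, (2))
    H2 returns (30, (2))
    H3 returns [(30, (2))]
= [(28, (2)), (30, (2)), (30, (2))]

Answer: 3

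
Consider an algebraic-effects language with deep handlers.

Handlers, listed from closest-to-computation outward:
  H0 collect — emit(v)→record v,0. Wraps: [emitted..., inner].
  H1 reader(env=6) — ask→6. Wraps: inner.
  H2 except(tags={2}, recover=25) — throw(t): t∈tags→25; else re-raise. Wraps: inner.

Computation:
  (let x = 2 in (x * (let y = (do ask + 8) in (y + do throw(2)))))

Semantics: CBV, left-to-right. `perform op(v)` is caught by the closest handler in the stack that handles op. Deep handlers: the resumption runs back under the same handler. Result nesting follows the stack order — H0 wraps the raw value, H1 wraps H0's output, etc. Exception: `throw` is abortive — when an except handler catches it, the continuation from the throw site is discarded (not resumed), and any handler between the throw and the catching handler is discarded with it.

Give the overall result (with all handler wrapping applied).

Answer: 25

Working:
ask @ H1 ⇒ 6
throw(2) @ H2 caught ⇒ 25
= 25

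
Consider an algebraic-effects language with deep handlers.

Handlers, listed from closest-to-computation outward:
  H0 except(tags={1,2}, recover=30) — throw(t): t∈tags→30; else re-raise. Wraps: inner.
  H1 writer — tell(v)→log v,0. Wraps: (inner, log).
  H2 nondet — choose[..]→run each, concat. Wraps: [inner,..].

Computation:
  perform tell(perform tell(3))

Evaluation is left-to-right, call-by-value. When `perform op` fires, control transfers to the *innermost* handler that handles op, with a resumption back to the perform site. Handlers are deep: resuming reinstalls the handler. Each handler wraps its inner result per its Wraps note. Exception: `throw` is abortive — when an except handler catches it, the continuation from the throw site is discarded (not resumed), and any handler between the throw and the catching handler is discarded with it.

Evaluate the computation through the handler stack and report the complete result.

Evaluation trace:
tell(3) @ H1 ⇒ log+=3
tell(0) @ H1 ⇒ log+=0
H0 returns 0
H1 returns (0, (3, 0))
H2 returns [(0, (3, 0))]
= [(0, (3, 0))]

Answer: [(0, (3, 0))]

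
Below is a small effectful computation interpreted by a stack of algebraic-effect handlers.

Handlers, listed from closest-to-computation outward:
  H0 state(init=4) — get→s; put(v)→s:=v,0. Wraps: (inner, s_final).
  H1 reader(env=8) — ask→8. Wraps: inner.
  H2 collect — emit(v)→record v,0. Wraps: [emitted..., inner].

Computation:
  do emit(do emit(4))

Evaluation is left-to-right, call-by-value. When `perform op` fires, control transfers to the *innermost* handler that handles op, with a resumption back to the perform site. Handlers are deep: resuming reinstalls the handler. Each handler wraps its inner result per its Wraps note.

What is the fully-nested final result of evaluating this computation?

Answer: [4, 0, (0, 4)]

Step-by-step:
emit(4) @ H2 ⇒ out+=4
emit(0) @ H2 ⇒ out+=0
H0 returns (0, 4)
H1 returns (0, 4)
H2 returns [4, 0, (0, 4)]
= [4, 0, (0, 4)]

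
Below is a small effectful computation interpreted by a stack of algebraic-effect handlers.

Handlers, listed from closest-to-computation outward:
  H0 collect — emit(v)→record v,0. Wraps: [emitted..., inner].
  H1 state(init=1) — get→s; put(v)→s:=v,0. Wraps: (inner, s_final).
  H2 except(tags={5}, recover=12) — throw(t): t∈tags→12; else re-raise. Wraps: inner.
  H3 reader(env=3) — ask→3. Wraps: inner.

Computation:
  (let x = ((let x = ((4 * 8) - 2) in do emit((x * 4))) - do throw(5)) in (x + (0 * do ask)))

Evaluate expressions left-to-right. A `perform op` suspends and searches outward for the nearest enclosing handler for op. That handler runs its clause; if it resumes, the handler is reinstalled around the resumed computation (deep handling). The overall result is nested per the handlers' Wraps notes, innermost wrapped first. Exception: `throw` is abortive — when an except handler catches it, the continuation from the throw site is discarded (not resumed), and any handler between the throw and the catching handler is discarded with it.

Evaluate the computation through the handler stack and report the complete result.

Step-by-step:
emit(120) @ H0 ⇒ out+=120
throw(5) @ H2 caught ⇒ 12
H3 returns 12
= 12

Answer: 12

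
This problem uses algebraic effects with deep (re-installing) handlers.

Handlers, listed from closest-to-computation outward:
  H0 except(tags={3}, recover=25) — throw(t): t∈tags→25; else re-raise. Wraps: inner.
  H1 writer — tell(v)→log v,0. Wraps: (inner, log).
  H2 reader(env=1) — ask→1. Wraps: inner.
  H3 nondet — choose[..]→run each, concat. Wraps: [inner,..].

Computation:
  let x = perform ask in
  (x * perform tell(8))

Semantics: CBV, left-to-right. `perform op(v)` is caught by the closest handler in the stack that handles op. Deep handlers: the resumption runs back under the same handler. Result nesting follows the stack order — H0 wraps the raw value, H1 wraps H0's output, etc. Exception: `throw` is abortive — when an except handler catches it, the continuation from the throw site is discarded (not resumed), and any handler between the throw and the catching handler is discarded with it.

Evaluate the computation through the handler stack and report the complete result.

Working:
ask @ H2 ⇒ 1
tell(8) @ H1 ⇒ log+=8
H0 returns 0
H1 returns (0, (8))
H2 returns (0, (8))
H3 returns [(0, (8))]
= [(0, (8))]

Answer: [(0, (8))]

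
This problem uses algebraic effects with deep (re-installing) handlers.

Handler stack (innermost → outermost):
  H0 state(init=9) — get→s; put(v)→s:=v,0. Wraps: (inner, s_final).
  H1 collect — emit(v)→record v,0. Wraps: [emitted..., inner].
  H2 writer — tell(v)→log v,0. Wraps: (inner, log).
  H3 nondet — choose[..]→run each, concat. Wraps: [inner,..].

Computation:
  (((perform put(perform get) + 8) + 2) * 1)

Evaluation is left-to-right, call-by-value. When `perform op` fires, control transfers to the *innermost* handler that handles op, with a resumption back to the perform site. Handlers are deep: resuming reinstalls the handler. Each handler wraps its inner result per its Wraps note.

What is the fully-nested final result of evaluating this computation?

Evaluation trace:
get @ H0 ⇒ 9
put(9) @ H0 ⇒ s:=9
H0 returns (10, 9)
H1 returns [(10, 9)]
H2 returns ([(10, 9)], ())
H3 returns [([(10, 9)], ())]
= [([(10, 9)], ())]

Answer: [([(10, 9)], ())]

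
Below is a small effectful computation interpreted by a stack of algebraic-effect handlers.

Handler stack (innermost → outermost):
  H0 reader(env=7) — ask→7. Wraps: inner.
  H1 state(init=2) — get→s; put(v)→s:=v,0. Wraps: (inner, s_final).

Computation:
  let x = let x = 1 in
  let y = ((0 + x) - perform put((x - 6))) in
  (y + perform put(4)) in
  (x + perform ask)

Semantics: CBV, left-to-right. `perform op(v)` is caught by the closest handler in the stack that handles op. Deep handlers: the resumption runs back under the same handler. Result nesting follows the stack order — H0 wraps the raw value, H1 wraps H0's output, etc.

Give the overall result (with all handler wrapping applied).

Answer: (8, 4)

Evaluation trace:
put(-5) @ H1 ⇒ s:=-5
put(4) @ H1 ⇒ s:=4
ask @ H0 ⇒ 7
H0 returns 8
H1 returns (8, 4)
= (8, 4)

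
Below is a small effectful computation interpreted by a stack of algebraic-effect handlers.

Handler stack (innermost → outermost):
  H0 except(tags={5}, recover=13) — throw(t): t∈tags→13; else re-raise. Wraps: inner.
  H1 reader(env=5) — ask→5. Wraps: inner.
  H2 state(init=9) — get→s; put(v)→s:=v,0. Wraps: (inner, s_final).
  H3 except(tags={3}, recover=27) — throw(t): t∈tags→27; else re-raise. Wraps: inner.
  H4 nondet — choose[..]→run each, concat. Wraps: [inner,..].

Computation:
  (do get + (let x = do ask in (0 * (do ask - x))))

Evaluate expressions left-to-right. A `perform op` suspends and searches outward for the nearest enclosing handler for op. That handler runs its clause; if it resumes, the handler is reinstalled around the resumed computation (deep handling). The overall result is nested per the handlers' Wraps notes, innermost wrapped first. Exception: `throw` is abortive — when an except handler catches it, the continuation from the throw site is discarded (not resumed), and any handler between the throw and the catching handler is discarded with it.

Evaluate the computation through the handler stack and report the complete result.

Evaluation trace:
get @ H2 ⇒ 9
ask @ H1 ⇒ 5
ask @ H1 ⇒ 5
H0 returns 9
H1 returns 9
H2 returns (9, 9)
H3 returns (9, 9)
H4 returns [(9, 9)]
= [(9, 9)]

Answer: [(9, 9)]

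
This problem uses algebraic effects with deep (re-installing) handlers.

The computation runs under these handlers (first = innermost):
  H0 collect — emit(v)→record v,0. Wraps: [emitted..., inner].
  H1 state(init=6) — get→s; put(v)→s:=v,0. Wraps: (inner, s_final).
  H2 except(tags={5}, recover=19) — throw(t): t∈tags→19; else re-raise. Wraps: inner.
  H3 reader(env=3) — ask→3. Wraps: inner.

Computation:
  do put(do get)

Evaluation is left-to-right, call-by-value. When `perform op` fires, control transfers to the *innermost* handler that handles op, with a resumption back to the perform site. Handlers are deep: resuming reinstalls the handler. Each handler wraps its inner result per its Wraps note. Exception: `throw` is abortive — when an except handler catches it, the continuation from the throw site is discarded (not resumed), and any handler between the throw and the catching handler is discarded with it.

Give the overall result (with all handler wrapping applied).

Evaluation trace:
get @ H1 ⇒ 6
put(6) @ H1 ⇒ s:=6
H0 returns [0]
H1 returns ([0], 6)
H2 returns ([0], 6)
H3 returns ([0], 6)
= ([0], 6)

Answer: ([0], 6)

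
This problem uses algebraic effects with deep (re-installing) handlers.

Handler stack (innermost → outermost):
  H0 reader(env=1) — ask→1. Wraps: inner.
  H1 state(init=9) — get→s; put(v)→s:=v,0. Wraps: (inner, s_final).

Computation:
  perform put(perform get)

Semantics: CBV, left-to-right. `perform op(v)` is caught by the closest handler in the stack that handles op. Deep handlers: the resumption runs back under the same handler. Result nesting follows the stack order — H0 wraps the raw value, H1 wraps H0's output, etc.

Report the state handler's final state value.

Answer: 9

Step-by-step:
get @ H1 ⇒ 9
put(9) @ H1 ⇒ s:=9
H0 returns 0
H1 returns (0, 9)
= (0, 9)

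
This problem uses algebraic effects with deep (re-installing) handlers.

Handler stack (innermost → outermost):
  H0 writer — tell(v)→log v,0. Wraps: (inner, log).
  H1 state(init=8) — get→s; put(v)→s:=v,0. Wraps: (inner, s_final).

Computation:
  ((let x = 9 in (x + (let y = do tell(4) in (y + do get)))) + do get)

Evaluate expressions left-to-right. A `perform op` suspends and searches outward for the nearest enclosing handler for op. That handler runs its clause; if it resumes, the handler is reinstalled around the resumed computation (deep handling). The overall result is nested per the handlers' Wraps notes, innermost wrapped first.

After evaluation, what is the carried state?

Answer: 8

Working:
tell(4) @ H0 ⇒ log+=4
get @ H1 ⇒ 8
get @ H1 ⇒ 8
H0 returns (25, (4))
H1 returns ((25, (4)), 8)
= ((25, (4)), 8)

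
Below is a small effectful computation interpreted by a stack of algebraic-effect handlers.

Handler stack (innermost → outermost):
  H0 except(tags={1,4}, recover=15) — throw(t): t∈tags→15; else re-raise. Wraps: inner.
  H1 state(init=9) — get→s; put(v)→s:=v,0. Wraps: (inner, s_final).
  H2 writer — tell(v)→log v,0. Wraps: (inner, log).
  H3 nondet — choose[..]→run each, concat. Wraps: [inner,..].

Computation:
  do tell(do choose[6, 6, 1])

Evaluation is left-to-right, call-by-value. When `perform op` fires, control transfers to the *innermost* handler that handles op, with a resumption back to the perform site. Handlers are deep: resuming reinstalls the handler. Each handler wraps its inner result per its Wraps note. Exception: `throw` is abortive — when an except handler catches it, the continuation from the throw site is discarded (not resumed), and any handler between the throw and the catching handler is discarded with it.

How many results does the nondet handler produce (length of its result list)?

Step-by-step:
choose[6, 6, 1] @ H3
  branch[0] choose=6:
    tell(6) @ H2 ⇒ log+=6
    H0 returns 0
    H1 returns (0, 9)
    H2 returns ((0, 9), (6))
    H3 returns [((0, 9), (6))]
  branch[1] choose=6:
    tell(6) @ H2 ⇒ log+=6
    H0 returns 0
    H1 returns (0, 9)
    H2 returns ((0, 9), (6))
    H3 returns [((0, 9), (6))]
  branch[2] choose=1:
    tell(1) @ H2 ⇒ log+=1
    H0 returns 0
    H1 returns (0, 9)
    H2 returns ((0, 9), (1))
    H3 returns [((0, 9), (1))]
= [((0, 9), (6)), ((0, 9), (6)), ((0, 9), (1))]

Answer: 3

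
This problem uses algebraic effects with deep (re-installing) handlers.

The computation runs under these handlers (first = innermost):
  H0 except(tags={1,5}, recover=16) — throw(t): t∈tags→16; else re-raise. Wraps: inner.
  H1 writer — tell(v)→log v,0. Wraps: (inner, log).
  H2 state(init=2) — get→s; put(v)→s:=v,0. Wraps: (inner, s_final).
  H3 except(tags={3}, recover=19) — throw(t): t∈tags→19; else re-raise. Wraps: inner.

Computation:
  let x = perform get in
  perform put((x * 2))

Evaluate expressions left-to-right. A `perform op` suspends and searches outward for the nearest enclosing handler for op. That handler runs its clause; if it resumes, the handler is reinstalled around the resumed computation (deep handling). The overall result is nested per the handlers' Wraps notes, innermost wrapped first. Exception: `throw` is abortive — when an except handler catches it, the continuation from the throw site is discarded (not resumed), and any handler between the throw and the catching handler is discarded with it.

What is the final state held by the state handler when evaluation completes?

Answer: 4

Working:
get @ H2 ⇒ 2
put(4) @ H2 ⇒ s:=4
H0 returns 0
H1 returns (0, ())
H2 returns ((0, ()), 4)
H3 returns ((0, ()), 4)
= ((0, ()), 4)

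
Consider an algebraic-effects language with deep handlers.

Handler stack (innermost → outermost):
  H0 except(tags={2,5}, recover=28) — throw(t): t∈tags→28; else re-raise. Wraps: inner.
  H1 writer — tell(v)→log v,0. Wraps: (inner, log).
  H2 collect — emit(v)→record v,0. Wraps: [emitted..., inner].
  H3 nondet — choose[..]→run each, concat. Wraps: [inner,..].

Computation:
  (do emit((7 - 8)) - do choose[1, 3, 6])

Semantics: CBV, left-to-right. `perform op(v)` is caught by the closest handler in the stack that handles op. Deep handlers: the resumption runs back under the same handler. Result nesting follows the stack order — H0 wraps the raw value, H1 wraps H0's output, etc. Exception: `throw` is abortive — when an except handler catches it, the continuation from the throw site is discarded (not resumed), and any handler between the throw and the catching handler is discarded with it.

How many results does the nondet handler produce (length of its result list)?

Step-by-step:
emit(-1) @ H2 ⇒ out+=-1
choose[1, 3, 6] @ H3
  branch[0] choose=1:
    H0 returns -1
    H1 returns (-1, ())
    H2 returns [-1, (-1, ())]
    H3 returns [[-1, (-1, ())]]
  branch[1] choose=3:
    H0 returns -3
    H1 returns (-3, ())
    H2 returns [-1, (-3, ())]
    H3 returns [[-1, (-3, ())]]
  branch[2] choose=6:
    H0 returns -6
    H1 returns (-6, ())
    H2 returns [-1, (-6, ())]
    H3 returns [[-1, (-6, ())]]
= [[-1, (-1, ())], [-1, (-3, ())], [-1, (-6, ())]]

Answer: 3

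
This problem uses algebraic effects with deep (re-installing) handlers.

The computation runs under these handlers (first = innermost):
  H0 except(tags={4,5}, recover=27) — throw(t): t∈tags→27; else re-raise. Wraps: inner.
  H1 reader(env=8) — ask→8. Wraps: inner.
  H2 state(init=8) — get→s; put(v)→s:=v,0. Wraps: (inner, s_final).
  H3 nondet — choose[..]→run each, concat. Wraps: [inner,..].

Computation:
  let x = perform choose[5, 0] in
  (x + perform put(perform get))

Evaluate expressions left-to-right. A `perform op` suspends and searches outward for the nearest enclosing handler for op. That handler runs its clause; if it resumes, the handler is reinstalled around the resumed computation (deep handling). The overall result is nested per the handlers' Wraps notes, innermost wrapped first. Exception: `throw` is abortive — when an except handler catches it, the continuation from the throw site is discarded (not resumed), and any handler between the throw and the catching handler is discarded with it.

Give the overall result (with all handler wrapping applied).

Answer: [(5, 8), (0, 8)]

Evaluation trace:
choose[5, 0] @ H3
  branch[0] choose=5:
    get @ H2 ⇒ 8
    put(8) @ H2 ⇒ s:=8
    H0 returns 5
    H1 returns 5
    H2 returns (5, 8)
    H3 returns [(5, 8)]
  branch[1] choose=0:
    get @ H2 ⇒ 8
    put(8) @ H2 ⇒ s:=8
    H0 returns 0
    H1 returns 0
    H2 returns (0, 8)
    H3 returns [(0, 8)]
= [(5, 8), (0, 8)]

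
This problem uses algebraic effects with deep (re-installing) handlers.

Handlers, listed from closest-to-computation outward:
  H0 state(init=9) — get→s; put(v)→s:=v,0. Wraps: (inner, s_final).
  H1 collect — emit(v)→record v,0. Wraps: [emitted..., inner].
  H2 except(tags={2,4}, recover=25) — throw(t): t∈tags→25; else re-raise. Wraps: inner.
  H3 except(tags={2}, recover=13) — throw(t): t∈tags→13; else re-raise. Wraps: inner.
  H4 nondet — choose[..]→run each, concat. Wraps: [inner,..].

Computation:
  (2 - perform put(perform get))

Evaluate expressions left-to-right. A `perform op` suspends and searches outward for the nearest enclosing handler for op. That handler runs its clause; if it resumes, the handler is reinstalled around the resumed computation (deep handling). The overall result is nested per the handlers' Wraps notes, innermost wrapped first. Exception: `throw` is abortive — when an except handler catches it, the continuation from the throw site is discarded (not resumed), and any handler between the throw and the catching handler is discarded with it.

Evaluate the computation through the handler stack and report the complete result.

Working:
get @ H0 ⇒ 9
put(9) @ H0 ⇒ s:=9
H0 returns (2, 9)
H1 returns [(2, 9)]
H2 returns [(2, 9)]
H3 returns [(2, 9)]
H4 returns [[(2, 9)]]
= [[(2, 9)]]

Answer: [[(2, 9)]]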